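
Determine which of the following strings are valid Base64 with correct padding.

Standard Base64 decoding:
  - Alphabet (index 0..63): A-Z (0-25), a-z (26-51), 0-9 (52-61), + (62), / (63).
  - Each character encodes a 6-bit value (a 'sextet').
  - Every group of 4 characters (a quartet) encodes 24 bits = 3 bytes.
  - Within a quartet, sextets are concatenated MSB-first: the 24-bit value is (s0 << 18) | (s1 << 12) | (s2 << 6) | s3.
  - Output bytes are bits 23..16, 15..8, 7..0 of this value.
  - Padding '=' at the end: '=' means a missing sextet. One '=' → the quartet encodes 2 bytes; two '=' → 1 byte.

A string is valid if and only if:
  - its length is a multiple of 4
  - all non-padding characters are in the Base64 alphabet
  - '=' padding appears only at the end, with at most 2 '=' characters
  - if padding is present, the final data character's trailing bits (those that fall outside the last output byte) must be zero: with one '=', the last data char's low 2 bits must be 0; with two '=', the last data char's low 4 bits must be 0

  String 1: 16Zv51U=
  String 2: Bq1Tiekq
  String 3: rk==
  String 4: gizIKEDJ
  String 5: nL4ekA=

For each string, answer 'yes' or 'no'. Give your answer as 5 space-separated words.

String 1: '16Zv51U=' → valid
String 2: 'Bq1Tiekq' → valid
String 3: 'rk==' → invalid (bad trailing bits)
String 4: 'gizIKEDJ' → valid
String 5: 'nL4ekA=' → invalid (len=7 not mult of 4)

Answer: yes yes no yes no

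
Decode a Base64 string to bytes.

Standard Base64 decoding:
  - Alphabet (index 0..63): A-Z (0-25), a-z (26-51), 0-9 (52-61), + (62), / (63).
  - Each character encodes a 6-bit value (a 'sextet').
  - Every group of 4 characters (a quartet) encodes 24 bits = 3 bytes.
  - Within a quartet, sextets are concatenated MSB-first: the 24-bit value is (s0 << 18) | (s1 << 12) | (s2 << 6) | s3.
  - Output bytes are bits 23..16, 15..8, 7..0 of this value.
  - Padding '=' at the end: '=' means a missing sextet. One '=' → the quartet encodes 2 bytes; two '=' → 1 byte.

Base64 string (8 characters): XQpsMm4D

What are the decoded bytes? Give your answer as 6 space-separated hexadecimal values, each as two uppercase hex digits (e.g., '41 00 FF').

After char 0 ('X'=23): chars_in_quartet=1 acc=0x17 bytes_emitted=0
After char 1 ('Q'=16): chars_in_quartet=2 acc=0x5D0 bytes_emitted=0
After char 2 ('p'=41): chars_in_quartet=3 acc=0x17429 bytes_emitted=0
After char 3 ('s'=44): chars_in_quartet=4 acc=0x5D0A6C -> emit 5D 0A 6C, reset; bytes_emitted=3
After char 4 ('M'=12): chars_in_quartet=1 acc=0xC bytes_emitted=3
After char 5 ('m'=38): chars_in_quartet=2 acc=0x326 bytes_emitted=3
After char 6 ('4'=56): chars_in_quartet=3 acc=0xC9B8 bytes_emitted=3
After char 7 ('D'=3): chars_in_quartet=4 acc=0x326E03 -> emit 32 6E 03, reset; bytes_emitted=6

Answer: 5D 0A 6C 32 6E 03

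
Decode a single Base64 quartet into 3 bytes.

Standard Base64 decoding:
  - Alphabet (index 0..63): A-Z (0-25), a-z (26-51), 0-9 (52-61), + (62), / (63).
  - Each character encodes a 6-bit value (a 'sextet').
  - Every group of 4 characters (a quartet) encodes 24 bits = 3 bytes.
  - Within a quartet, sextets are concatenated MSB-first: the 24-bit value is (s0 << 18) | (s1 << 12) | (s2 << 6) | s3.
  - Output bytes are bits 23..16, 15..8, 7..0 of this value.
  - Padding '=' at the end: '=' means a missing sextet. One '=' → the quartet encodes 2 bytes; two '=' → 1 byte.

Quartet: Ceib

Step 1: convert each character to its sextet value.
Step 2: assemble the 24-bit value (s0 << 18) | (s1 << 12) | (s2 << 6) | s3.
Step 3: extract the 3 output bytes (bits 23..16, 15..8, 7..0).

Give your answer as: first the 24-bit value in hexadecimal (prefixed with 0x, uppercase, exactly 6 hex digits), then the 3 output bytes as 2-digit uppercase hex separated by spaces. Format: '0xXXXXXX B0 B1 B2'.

Sextets: C=2, e=30, i=34, b=27
24-bit: (2<<18) | (30<<12) | (34<<6) | 27
      = 0x080000 | 0x01E000 | 0x000880 | 0x00001B
      = 0x09E89B
Bytes: (v>>16)&0xFF=09, (v>>8)&0xFF=E8, v&0xFF=9B

Answer: 0x09E89B 09 E8 9B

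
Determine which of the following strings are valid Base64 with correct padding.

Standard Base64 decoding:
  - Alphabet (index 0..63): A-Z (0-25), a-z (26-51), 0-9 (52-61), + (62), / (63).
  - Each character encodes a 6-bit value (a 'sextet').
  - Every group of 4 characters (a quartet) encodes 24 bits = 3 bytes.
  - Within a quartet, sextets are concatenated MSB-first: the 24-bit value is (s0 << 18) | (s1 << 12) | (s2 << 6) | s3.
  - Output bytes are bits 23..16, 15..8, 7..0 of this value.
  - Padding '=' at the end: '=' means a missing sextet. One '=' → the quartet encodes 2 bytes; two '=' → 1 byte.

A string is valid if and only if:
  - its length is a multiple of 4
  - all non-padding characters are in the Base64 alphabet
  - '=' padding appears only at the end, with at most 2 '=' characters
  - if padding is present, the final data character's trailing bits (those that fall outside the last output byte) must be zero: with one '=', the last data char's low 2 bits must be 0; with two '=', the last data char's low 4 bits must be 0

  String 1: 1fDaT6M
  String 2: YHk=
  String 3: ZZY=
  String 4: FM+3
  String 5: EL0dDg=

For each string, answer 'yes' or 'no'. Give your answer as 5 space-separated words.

Answer: no yes yes yes no

Derivation:
String 1: '1fDaT6M' → invalid (len=7 not mult of 4)
String 2: 'YHk=' → valid
String 3: 'ZZY=' → valid
String 4: 'FM+3' → valid
String 5: 'EL0dDg=' → invalid (len=7 not mult of 4)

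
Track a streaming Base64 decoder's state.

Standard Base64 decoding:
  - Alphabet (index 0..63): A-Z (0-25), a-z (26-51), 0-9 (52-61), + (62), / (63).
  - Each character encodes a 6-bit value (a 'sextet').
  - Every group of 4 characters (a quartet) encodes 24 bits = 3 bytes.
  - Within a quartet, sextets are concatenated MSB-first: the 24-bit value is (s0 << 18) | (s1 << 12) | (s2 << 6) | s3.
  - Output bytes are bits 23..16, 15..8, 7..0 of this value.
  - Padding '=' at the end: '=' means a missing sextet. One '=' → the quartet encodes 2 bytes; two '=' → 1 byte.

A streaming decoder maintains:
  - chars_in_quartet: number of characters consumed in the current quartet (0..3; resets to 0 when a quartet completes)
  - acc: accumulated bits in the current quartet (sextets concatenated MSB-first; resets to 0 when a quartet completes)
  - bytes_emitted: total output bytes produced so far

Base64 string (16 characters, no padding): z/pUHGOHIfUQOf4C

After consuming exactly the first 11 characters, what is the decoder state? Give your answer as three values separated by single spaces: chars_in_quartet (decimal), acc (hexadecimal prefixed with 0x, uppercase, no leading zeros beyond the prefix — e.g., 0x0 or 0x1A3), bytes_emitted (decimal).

After char 0 ('z'=51): chars_in_quartet=1 acc=0x33 bytes_emitted=0
After char 1 ('/'=63): chars_in_quartet=2 acc=0xCFF bytes_emitted=0
After char 2 ('p'=41): chars_in_quartet=3 acc=0x33FE9 bytes_emitted=0
After char 3 ('U'=20): chars_in_quartet=4 acc=0xCFFA54 -> emit CF FA 54, reset; bytes_emitted=3
After char 4 ('H'=7): chars_in_quartet=1 acc=0x7 bytes_emitted=3
After char 5 ('G'=6): chars_in_quartet=2 acc=0x1C6 bytes_emitted=3
After char 6 ('O'=14): chars_in_quartet=3 acc=0x718E bytes_emitted=3
After char 7 ('H'=7): chars_in_quartet=4 acc=0x1C6387 -> emit 1C 63 87, reset; bytes_emitted=6
After char 8 ('I'=8): chars_in_quartet=1 acc=0x8 bytes_emitted=6
After char 9 ('f'=31): chars_in_quartet=2 acc=0x21F bytes_emitted=6
After char 10 ('U'=20): chars_in_quartet=3 acc=0x87D4 bytes_emitted=6

Answer: 3 0x87D4 6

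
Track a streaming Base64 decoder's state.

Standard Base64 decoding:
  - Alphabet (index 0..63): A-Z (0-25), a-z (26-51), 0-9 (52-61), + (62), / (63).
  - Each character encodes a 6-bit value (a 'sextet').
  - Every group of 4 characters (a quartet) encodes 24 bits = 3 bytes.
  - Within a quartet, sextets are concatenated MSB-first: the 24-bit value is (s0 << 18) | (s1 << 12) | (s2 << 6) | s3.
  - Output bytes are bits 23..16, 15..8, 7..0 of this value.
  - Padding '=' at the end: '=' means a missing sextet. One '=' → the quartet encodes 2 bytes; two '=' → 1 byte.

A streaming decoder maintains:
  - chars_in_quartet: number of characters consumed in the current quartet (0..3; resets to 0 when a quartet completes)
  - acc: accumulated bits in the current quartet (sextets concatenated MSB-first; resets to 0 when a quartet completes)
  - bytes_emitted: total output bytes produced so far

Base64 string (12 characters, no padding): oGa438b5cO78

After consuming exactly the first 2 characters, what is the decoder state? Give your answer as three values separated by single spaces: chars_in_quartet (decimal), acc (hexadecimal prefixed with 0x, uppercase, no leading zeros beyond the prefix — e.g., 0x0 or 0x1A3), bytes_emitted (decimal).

Answer: 2 0xA06 0

Derivation:
After char 0 ('o'=40): chars_in_quartet=1 acc=0x28 bytes_emitted=0
After char 1 ('G'=6): chars_in_quartet=2 acc=0xA06 bytes_emitted=0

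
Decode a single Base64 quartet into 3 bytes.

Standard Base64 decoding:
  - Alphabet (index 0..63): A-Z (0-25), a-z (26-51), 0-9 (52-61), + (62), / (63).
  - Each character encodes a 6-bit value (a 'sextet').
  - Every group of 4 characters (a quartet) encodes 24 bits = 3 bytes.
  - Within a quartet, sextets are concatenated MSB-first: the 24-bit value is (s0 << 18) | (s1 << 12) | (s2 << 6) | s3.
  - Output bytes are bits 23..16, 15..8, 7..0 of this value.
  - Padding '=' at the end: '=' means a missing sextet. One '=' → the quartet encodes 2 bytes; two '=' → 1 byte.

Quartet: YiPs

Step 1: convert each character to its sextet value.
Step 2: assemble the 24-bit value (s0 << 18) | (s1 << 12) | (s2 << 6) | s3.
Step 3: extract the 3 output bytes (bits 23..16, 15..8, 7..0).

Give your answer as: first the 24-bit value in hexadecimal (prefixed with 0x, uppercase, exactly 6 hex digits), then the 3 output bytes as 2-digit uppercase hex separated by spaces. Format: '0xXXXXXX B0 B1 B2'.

Answer: 0x6223EC 62 23 EC

Derivation:
Sextets: Y=24, i=34, P=15, s=44
24-bit: (24<<18) | (34<<12) | (15<<6) | 44
      = 0x600000 | 0x022000 | 0x0003C0 | 0x00002C
      = 0x6223EC
Bytes: (v>>16)&0xFF=62, (v>>8)&0xFF=23, v&0xFF=EC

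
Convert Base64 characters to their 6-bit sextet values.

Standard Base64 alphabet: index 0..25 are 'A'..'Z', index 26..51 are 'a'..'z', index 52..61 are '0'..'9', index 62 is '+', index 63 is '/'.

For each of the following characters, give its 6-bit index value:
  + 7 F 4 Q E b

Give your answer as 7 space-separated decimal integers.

'+': index 62
'7': 0..9 range, 52 + ord('7') − ord('0') = 59
'F': A..Z range, ord('F') − ord('A') = 5
'4': 0..9 range, 52 + ord('4') − ord('0') = 56
'Q': A..Z range, ord('Q') − ord('A') = 16
'E': A..Z range, ord('E') − ord('A') = 4
'b': a..z range, 26 + ord('b') − ord('a') = 27

Answer: 62 59 5 56 16 4 27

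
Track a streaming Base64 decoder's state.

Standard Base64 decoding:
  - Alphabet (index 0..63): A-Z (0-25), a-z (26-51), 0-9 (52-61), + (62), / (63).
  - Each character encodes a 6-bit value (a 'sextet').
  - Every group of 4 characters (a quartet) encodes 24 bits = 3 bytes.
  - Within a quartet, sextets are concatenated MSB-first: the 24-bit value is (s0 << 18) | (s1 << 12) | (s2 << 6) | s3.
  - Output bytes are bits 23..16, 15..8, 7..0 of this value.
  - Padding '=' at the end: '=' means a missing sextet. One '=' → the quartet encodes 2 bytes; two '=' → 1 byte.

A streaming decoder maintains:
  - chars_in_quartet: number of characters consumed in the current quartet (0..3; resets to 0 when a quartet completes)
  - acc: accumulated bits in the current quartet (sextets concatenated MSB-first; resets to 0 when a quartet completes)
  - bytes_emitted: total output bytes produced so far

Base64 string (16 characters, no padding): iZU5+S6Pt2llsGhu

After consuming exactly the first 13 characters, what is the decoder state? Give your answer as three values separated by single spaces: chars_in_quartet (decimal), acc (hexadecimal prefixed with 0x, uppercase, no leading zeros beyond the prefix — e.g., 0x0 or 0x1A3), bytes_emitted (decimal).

Answer: 1 0x2C 9

Derivation:
After char 0 ('i'=34): chars_in_quartet=1 acc=0x22 bytes_emitted=0
After char 1 ('Z'=25): chars_in_quartet=2 acc=0x899 bytes_emitted=0
After char 2 ('U'=20): chars_in_quartet=3 acc=0x22654 bytes_emitted=0
After char 3 ('5'=57): chars_in_quartet=4 acc=0x899539 -> emit 89 95 39, reset; bytes_emitted=3
After char 4 ('+'=62): chars_in_quartet=1 acc=0x3E bytes_emitted=3
After char 5 ('S'=18): chars_in_quartet=2 acc=0xF92 bytes_emitted=3
After char 6 ('6'=58): chars_in_quartet=3 acc=0x3E4BA bytes_emitted=3
After char 7 ('P'=15): chars_in_quartet=4 acc=0xF92E8F -> emit F9 2E 8F, reset; bytes_emitted=6
After char 8 ('t'=45): chars_in_quartet=1 acc=0x2D bytes_emitted=6
After char 9 ('2'=54): chars_in_quartet=2 acc=0xB76 bytes_emitted=6
After char 10 ('l'=37): chars_in_quartet=3 acc=0x2DDA5 bytes_emitted=6
After char 11 ('l'=37): chars_in_quartet=4 acc=0xB76965 -> emit B7 69 65, reset; bytes_emitted=9
After char 12 ('s'=44): chars_in_quartet=1 acc=0x2C bytes_emitted=9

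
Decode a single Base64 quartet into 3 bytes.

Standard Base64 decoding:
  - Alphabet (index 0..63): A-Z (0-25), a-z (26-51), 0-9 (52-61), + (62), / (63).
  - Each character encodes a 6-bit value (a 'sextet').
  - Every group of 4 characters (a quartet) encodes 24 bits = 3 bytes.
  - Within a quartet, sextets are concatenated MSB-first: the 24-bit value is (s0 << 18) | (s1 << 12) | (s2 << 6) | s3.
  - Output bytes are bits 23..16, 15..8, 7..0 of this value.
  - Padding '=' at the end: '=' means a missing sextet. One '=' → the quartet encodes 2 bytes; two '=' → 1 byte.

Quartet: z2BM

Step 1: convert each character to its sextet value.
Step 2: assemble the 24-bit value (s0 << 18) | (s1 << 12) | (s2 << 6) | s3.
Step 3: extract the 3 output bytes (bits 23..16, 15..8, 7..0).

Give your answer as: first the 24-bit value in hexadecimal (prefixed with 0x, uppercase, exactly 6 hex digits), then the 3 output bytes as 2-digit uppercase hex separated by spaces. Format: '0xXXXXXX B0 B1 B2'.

Sextets: z=51, 2=54, B=1, M=12
24-bit: (51<<18) | (54<<12) | (1<<6) | 12
      = 0xCC0000 | 0x036000 | 0x000040 | 0x00000C
      = 0xCF604C
Bytes: (v>>16)&0xFF=CF, (v>>8)&0xFF=60, v&0xFF=4C

Answer: 0xCF604C CF 60 4C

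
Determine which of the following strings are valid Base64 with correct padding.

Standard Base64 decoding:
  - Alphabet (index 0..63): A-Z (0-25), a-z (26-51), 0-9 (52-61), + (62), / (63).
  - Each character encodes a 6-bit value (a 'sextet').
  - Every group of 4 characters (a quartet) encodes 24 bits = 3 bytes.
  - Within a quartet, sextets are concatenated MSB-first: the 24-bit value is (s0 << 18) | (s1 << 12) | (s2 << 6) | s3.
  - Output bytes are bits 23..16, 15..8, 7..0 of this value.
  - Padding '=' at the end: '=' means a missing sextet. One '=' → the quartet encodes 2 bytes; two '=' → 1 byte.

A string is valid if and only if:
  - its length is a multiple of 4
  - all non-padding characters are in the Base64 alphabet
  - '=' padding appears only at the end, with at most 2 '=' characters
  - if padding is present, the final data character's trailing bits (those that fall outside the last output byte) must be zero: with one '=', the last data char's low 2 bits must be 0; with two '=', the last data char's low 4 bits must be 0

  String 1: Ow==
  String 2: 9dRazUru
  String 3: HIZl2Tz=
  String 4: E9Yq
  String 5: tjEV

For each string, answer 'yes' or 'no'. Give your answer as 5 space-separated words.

Answer: yes yes no yes yes

Derivation:
String 1: 'Ow==' → valid
String 2: '9dRazUru' → valid
String 3: 'HIZl2Tz=' → invalid (bad trailing bits)
String 4: 'E9Yq' → valid
String 5: 'tjEV' → valid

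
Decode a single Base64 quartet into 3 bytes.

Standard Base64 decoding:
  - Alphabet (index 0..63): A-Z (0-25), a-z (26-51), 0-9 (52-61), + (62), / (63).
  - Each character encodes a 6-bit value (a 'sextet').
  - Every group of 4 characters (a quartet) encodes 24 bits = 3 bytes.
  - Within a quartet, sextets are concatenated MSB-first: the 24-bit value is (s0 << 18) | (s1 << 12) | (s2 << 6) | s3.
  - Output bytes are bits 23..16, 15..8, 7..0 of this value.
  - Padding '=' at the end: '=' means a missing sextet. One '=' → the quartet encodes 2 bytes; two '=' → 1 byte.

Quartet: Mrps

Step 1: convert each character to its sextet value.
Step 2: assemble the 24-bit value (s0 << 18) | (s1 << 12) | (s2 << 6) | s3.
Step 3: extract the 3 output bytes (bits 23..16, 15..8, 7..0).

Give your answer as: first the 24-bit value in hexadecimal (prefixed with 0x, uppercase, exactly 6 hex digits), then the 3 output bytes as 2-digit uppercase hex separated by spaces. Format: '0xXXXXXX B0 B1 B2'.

Answer: 0x32BA6C 32 BA 6C

Derivation:
Sextets: M=12, r=43, p=41, s=44
24-bit: (12<<18) | (43<<12) | (41<<6) | 44
      = 0x300000 | 0x02B000 | 0x000A40 | 0x00002C
      = 0x32BA6C
Bytes: (v>>16)&0xFF=32, (v>>8)&0xFF=BA, v&0xFF=6C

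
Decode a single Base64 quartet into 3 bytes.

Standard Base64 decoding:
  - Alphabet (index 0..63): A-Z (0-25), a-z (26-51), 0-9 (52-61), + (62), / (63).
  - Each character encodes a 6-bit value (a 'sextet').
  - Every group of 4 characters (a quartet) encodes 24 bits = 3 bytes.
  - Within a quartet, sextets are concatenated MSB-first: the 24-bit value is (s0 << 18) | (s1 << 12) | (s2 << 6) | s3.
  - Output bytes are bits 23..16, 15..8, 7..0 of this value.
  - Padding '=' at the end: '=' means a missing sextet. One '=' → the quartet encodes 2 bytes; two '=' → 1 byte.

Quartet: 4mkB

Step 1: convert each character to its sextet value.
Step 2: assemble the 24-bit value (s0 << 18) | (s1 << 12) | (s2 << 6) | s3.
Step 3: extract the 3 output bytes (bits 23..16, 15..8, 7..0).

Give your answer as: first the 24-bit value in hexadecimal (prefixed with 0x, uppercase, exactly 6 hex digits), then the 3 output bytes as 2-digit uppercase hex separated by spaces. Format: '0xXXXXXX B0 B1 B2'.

Answer: 0xE26901 E2 69 01

Derivation:
Sextets: 4=56, m=38, k=36, B=1
24-bit: (56<<18) | (38<<12) | (36<<6) | 1
      = 0xE00000 | 0x026000 | 0x000900 | 0x000001
      = 0xE26901
Bytes: (v>>16)&0xFF=E2, (v>>8)&0xFF=69, v&0xFF=01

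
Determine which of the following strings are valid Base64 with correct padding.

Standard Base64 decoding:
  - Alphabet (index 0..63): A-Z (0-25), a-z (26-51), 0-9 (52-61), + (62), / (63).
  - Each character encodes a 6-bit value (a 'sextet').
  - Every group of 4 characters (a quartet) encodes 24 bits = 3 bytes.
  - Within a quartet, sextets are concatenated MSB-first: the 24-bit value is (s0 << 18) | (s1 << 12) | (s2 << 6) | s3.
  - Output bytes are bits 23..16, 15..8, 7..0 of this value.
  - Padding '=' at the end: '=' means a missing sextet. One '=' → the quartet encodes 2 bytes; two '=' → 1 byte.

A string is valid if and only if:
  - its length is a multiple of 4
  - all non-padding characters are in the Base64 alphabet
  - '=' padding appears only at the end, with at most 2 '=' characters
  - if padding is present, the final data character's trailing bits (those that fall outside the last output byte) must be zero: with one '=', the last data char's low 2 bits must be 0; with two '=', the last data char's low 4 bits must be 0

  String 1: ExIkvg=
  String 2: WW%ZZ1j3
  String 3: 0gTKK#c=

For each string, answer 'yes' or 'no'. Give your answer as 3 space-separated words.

Answer: no no no

Derivation:
String 1: 'ExIkvg=' → invalid (len=7 not mult of 4)
String 2: 'WW%ZZ1j3' → invalid (bad char(s): ['%'])
String 3: '0gTKK#c=' → invalid (bad char(s): ['#'])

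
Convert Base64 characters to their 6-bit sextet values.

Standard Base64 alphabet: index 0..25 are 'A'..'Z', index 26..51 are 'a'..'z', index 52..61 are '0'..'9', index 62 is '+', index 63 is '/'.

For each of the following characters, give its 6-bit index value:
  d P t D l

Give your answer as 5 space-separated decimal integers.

'd': a..z range, 26 + ord('d') − ord('a') = 29
'P': A..Z range, ord('P') − ord('A') = 15
't': a..z range, 26 + ord('t') − ord('a') = 45
'D': A..Z range, ord('D') − ord('A') = 3
'l': a..z range, 26 + ord('l') − ord('a') = 37

Answer: 29 15 45 3 37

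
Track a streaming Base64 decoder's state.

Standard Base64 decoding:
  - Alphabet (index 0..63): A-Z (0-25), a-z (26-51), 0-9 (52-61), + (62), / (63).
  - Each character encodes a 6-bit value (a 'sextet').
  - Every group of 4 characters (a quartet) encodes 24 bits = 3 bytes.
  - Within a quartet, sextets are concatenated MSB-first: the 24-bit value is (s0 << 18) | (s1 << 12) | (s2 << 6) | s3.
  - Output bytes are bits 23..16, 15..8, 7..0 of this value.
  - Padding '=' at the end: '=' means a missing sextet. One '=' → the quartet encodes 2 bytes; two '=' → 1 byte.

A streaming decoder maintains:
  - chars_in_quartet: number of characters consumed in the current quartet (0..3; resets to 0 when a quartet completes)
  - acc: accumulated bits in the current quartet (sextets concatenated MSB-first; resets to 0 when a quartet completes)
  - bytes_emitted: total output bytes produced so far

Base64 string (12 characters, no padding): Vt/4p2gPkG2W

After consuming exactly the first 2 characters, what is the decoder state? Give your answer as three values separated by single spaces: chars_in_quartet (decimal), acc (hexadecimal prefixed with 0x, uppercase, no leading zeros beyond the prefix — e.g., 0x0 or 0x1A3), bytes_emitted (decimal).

After char 0 ('V'=21): chars_in_quartet=1 acc=0x15 bytes_emitted=0
After char 1 ('t'=45): chars_in_quartet=2 acc=0x56D bytes_emitted=0

Answer: 2 0x56D 0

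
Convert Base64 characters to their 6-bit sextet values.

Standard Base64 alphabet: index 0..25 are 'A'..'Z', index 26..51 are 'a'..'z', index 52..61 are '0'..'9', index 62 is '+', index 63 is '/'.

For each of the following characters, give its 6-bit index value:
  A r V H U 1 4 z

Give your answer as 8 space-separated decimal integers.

Answer: 0 43 21 7 20 53 56 51

Derivation:
'A': A..Z range, ord('A') − ord('A') = 0
'r': a..z range, 26 + ord('r') − ord('a') = 43
'V': A..Z range, ord('V') − ord('A') = 21
'H': A..Z range, ord('H') − ord('A') = 7
'U': A..Z range, ord('U') − ord('A') = 20
'1': 0..9 range, 52 + ord('1') − ord('0') = 53
'4': 0..9 range, 52 + ord('4') − ord('0') = 56
'z': a..z range, 26 + ord('z') − ord('a') = 51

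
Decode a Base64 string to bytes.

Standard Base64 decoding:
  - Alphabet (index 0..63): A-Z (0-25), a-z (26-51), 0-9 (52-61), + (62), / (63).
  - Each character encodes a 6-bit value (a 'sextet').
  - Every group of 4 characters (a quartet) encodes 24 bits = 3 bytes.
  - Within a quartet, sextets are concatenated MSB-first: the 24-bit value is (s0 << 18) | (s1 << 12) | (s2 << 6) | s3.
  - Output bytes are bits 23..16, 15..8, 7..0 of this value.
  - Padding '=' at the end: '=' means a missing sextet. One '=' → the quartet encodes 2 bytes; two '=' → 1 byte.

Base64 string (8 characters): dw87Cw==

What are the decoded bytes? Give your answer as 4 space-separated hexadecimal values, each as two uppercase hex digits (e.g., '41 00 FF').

Answer: 77 0F 3B 0B

Derivation:
After char 0 ('d'=29): chars_in_quartet=1 acc=0x1D bytes_emitted=0
After char 1 ('w'=48): chars_in_quartet=2 acc=0x770 bytes_emitted=0
After char 2 ('8'=60): chars_in_quartet=3 acc=0x1DC3C bytes_emitted=0
After char 3 ('7'=59): chars_in_quartet=4 acc=0x770F3B -> emit 77 0F 3B, reset; bytes_emitted=3
After char 4 ('C'=2): chars_in_quartet=1 acc=0x2 bytes_emitted=3
After char 5 ('w'=48): chars_in_quartet=2 acc=0xB0 bytes_emitted=3
Padding '==': partial quartet acc=0xB0 -> emit 0B; bytes_emitted=4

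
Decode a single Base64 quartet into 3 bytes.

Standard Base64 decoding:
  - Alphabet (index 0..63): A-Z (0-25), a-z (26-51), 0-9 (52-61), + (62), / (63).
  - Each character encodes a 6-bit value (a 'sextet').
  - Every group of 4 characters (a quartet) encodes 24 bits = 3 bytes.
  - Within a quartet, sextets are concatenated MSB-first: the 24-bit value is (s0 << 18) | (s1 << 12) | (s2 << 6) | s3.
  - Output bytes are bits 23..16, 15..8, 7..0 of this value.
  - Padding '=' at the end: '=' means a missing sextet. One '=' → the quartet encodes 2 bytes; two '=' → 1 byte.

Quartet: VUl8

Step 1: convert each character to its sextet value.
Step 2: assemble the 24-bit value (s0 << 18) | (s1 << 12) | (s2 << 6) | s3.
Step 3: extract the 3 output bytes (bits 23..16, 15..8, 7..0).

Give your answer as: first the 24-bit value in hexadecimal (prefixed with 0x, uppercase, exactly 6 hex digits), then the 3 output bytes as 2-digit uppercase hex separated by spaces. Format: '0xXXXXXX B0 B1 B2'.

Sextets: V=21, U=20, l=37, 8=60
24-bit: (21<<18) | (20<<12) | (37<<6) | 60
      = 0x540000 | 0x014000 | 0x000940 | 0x00003C
      = 0x55497C
Bytes: (v>>16)&0xFF=55, (v>>8)&0xFF=49, v&0xFF=7C

Answer: 0x55497C 55 49 7C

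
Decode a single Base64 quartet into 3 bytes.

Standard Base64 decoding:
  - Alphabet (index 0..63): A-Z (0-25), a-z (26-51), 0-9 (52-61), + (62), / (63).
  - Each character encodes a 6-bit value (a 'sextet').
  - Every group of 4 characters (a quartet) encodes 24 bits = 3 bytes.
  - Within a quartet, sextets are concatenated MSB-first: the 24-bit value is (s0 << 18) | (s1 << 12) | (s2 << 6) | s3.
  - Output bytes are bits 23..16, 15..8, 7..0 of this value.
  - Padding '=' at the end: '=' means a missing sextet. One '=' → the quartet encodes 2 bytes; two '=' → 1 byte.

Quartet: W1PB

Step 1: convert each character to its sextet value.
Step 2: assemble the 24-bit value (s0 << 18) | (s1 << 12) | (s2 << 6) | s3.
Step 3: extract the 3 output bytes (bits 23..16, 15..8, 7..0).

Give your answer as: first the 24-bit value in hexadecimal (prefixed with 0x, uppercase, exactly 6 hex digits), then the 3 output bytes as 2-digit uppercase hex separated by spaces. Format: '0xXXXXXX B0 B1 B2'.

Sextets: W=22, 1=53, P=15, B=1
24-bit: (22<<18) | (53<<12) | (15<<6) | 1
      = 0x580000 | 0x035000 | 0x0003C0 | 0x000001
      = 0x5B53C1
Bytes: (v>>16)&0xFF=5B, (v>>8)&0xFF=53, v&0xFF=C1

Answer: 0x5B53C1 5B 53 C1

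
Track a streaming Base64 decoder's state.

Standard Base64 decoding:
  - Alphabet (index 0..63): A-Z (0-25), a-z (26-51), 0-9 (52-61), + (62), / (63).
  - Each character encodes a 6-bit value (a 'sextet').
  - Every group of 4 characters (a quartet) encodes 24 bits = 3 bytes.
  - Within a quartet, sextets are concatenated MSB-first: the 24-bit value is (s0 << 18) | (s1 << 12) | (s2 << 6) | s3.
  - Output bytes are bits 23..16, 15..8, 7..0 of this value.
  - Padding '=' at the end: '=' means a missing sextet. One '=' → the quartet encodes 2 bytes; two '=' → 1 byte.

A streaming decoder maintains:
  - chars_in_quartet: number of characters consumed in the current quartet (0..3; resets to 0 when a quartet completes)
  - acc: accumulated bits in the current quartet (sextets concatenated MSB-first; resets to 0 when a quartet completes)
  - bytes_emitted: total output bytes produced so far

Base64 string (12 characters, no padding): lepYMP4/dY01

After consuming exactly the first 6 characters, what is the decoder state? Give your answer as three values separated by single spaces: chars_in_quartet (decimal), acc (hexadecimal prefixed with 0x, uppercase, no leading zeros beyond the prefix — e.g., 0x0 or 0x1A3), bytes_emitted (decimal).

Answer: 2 0x30F 3

Derivation:
After char 0 ('l'=37): chars_in_quartet=1 acc=0x25 bytes_emitted=0
After char 1 ('e'=30): chars_in_quartet=2 acc=0x95E bytes_emitted=0
After char 2 ('p'=41): chars_in_quartet=3 acc=0x257A9 bytes_emitted=0
After char 3 ('Y'=24): chars_in_quartet=4 acc=0x95EA58 -> emit 95 EA 58, reset; bytes_emitted=3
After char 4 ('M'=12): chars_in_quartet=1 acc=0xC bytes_emitted=3
After char 5 ('P'=15): chars_in_quartet=2 acc=0x30F bytes_emitted=3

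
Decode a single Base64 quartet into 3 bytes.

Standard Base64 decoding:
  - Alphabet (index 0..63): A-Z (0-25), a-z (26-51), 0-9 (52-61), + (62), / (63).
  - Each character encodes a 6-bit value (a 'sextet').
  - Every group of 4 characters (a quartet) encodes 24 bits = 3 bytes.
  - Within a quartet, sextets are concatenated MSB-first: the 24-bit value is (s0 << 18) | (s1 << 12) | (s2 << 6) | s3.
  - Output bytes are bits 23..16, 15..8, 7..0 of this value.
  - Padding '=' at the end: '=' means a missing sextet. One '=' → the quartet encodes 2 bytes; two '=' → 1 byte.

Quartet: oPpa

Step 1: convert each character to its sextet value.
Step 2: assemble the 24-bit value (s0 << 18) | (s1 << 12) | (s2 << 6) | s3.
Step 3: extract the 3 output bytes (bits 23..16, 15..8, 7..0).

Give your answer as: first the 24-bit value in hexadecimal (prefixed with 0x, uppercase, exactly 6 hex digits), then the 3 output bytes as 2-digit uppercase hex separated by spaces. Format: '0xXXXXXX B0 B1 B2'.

Answer: 0xA0FA5A A0 FA 5A

Derivation:
Sextets: o=40, P=15, p=41, a=26
24-bit: (40<<18) | (15<<12) | (41<<6) | 26
      = 0xA00000 | 0x00F000 | 0x000A40 | 0x00001A
      = 0xA0FA5A
Bytes: (v>>16)&0xFF=A0, (v>>8)&0xFF=FA, v&0xFF=5A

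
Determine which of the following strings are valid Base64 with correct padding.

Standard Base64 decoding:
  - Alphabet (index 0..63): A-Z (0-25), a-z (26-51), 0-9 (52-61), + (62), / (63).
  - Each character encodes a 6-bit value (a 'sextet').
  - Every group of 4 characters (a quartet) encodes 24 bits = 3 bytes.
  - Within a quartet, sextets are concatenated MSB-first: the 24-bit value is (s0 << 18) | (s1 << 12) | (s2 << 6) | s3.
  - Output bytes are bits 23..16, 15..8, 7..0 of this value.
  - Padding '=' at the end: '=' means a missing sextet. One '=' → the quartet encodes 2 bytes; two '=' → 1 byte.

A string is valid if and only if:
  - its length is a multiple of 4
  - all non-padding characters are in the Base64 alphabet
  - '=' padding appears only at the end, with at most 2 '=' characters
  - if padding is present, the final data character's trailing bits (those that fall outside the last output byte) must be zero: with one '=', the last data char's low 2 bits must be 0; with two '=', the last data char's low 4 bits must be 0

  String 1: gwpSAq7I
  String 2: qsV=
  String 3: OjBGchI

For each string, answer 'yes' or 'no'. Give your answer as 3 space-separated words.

String 1: 'gwpSAq7I' → valid
String 2: 'qsV=' → invalid (bad trailing bits)
String 3: 'OjBGchI' → invalid (len=7 not mult of 4)

Answer: yes no no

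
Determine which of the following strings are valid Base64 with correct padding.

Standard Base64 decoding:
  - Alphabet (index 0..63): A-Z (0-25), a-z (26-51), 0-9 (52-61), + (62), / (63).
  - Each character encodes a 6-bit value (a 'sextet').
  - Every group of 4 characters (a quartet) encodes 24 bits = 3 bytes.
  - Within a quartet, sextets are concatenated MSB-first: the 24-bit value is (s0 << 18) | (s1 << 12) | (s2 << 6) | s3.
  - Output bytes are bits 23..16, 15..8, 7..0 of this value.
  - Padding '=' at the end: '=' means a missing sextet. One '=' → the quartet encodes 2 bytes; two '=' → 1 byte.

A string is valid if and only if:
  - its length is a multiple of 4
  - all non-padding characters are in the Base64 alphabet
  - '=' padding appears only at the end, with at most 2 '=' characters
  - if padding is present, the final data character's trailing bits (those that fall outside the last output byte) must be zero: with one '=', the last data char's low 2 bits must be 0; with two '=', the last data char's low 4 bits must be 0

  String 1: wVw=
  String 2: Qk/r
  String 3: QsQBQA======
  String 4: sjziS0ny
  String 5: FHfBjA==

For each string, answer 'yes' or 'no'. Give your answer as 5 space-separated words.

Answer: yes yes no yes yes

Derivation:
String 1: 'wVw=' → valid
String 2: 'Qk/r' → valid
String 3: 'QsQBQA======' → invalid (6 pad chars (max 2))
String 4: 'sjziS0ny' → valid
String 5: 'FHfBjA==' → valid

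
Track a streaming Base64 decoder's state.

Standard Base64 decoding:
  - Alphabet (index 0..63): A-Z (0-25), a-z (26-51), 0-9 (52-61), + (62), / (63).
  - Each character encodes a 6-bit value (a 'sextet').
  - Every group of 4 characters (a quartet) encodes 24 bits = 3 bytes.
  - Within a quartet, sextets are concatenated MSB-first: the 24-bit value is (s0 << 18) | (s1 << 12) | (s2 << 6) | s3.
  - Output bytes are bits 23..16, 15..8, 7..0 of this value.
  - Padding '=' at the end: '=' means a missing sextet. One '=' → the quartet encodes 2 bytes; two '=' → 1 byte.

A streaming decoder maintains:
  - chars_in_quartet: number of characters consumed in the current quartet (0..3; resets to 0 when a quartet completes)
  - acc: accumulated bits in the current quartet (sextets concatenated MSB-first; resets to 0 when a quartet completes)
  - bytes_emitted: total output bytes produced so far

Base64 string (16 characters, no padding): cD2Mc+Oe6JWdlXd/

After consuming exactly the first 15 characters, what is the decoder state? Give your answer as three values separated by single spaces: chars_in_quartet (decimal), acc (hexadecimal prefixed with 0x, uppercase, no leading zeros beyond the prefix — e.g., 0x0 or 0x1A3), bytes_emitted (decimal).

Answer: 3 0x255DD 9

Derivation:
After char 0 ('c'=28): chars_in_quartet=1 acc=0x1C bytes_emitted=0
After char 1 ('D'=3): chars_in_quartet=2 acc=0x703 bytes_emitted=0
After char 2 ('2'=54): chars_in_quartet=3 acc=0x1C0F6 bytes_emitted=0
After char 3 ('M'=12): chars_in_quartet=4 acc=0x703D8C -> emit 70 3D 8C, reset; bytes_emitted=3
After char 4 ('c'=28): chars_in_quartet=1 acc=0x1C bytes_emitted=3
After char 5 ('+'=62): chars_in_quartet=2 acc=0x73E bytes_emitted=3
After char 6 ('O'=14): chars_in_quartet=3 acc=0x1CF8E bytes_emitted=3
After char 7 ('e'=30): chars_in_quartet=4 acc=0x73E39E -> emit 73 E3 9E, reset; bytes_emitted=6
After char 8 ('6'=58): chars_in_quartet=1 acc=0x3A bytes_emitted=6
After char 9 ('J'=9): chars_in_quartet=2 acc=0xE89 bytes_emitted=6
After char 10 ('W'=22): chars_in_quartet=3 acc=0x3A256 bytes_emitted=6
After char 11 ('d'=29): chars_in_quartet=4 acc=0xE8959D -> emit E8 95 9D, reset; bytes_emitted=9
After char 12 ('l'=37): chars_in_quartet=1 acc=0x25 bytes_emitted=9
After char 13 ('X'=23): chars_in_quartet=2 acc=0x957 bytes_emitted=9
After char 14 ('d'=29): chars_in_quartet=3 acc=0x255DD bytes_emitted=9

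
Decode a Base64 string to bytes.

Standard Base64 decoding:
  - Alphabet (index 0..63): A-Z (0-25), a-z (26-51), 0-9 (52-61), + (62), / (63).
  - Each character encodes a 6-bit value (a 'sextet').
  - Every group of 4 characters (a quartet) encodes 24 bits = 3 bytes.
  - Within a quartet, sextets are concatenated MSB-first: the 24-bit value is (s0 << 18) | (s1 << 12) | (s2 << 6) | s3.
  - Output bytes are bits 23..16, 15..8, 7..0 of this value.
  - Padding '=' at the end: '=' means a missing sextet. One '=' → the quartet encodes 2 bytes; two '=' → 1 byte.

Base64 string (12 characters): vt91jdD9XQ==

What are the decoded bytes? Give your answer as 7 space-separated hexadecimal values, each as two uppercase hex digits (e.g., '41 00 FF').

Answer: BE DF 75 8D D0 FD 5D

Derivation:
After char 0 ('v'=47): chars_in_quartet=1 acc=0x2F bytes_emitted=0
After char 1 ('t'=45): chars_in_quartet=2 acc=0xBED bytes_emitted=0
After char 2 ('9'=61): chars_in_quartet=3 acc=0x2FB7D bytes_emitted=0
After char 3 ('1'=53): chars_in_quartet=4 acc=0xBEDF75 -> emit BE DF 75, reset; bytes_emitted=3
After char 4 ('j'=35): chars_in_quartet=1 acc=0x23 bytes_emitted=3
After char 5 ('d'=29): chars_in_quartet=2 acc=0x8DD bytes_emitted=3
After char 6 ('D'=3): chars_in_quartet=3 acc=0x23743 bytes_emitted=3
After char 7 ('9'=61): chars_in_quartet=4 acc=0x8DD0FD -> emit 8D D0 FD, reset; bytes_emitted=6
After char 8 ('X'=23): chars_in_quartet=1 acc=0x17 bytes_emitted=6
After char 9 ('Q'=16): chars_in_quartet=2 acc=0x5D0 bytes_emitted=6
Padding '==': partial quartet acc=0x5D0 -> emit 5D; bytes_emitted=7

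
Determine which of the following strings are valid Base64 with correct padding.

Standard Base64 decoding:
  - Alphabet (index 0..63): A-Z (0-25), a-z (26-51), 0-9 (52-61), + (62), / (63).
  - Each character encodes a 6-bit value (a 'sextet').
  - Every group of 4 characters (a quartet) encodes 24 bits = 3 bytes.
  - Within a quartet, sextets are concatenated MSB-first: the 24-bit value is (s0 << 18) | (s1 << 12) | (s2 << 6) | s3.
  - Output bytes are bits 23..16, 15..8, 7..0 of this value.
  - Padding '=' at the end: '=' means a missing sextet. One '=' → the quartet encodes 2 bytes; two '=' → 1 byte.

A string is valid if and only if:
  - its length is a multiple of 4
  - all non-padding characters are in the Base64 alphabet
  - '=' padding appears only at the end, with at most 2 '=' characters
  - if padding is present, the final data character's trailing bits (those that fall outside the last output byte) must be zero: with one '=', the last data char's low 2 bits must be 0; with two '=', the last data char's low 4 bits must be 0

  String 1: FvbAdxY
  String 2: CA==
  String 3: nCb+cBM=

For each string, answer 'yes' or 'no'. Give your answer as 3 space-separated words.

Answer: no yes yes

Derivation:
String 1: 'FvbAdxY' → invalid (len=7 not mult of 4)
String 2: 'CA==' → valid
String 3: 'nCb+cBM=' → valid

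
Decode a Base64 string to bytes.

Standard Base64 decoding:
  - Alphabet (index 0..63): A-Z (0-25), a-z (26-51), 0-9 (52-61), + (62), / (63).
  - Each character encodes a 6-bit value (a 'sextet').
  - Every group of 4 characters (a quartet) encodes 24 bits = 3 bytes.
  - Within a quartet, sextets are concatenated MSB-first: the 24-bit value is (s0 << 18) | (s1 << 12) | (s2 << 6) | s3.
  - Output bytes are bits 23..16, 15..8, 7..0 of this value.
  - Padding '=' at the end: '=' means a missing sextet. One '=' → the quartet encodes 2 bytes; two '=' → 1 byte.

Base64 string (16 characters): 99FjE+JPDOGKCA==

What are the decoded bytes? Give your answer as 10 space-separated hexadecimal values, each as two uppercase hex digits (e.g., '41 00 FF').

After char 0 ('9'=61): chars_in_quartet=1 acc=0x3D bytes_emitted=0
After char 1 ('9'=61): chars_in_quartet=2 acc=0xF7D bytes_emitted=0
After char 2 ('F'=5): chars_in_quartet=3 acc=0x3DF45 bytes_emitted=0
After char 3 ('j'=35): chars_in_quartet=4 acc=0xF7D163 -> emit F7 D1 63, reset; bytes_emitted=3
After char 4 ('E'=4): chars_in_quartet=1 acc=0x4 bytes_emitted=3
After char 5 ('+'=62): chars_in_quartet=2 acc=0x13E bytes_emitted=3
After char 6 ('J'=9): chars_in_quartet=3 acc=0x4F89 bytes_emitted=3
After char 7 ('P'=15): chars_in_quartet=4 acc=0x13E24F -> emit 13 E2 4F, reset; bytes_emitted=6
After char 8 ('D'=3): chars_in_quartet=1 acc=0x3 bytes_emitted=6
After char 9 ('O'=14): chars_in_quartet=2 acc=0xCE bytes_emitted=6
After char 10 ('G'=6): chars_in_quartet=3 acc=0x3386 bytes_emitted=6
After char 11 ('K'=10): chars_in_quartet=4 acc=0xCE18A -> emit 0C E1 8A, reset; bytes_emitted=9
After char 12 ('C'=2): chars_in_quartet=1 acc=0x2 bytes_emitted=9
After char 13 ('A'=0): chars_in_quartet=2 acc=0x80 bytes_emitted=9
Padding '==': partial quartet acc=0x80 -> emit 08; bytes_emitted=10

Answer: F7 D1 63 13 E2 4F 0C E1 8A 08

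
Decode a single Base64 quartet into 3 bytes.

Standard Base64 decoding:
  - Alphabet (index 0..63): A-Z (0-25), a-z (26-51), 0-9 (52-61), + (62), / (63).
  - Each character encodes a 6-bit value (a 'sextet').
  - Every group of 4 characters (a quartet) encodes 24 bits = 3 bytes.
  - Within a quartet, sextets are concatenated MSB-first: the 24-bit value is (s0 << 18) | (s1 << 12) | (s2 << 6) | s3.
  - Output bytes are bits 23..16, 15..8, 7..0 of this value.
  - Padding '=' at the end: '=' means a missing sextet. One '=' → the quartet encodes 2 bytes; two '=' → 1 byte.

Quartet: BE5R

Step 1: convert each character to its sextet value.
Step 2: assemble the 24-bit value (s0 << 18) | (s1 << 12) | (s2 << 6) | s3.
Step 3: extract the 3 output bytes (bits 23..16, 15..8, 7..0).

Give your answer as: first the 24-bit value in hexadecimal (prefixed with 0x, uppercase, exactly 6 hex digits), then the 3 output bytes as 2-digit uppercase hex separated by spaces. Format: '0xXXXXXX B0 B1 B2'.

Sextets: B=1, E=4, 5=57, R=17
24-bit: (1<<18) | (4<<12) | (57<<6) | 17
      = 0x040000 | 0x004000 | 0x000E40 | 0x000011
      = 0x044E51
Bytes: (v>>16)&0xFF=04, (v>>8)&0xFF=4E, v&0xFF=51

Answer: 0x044E51 04 4E 51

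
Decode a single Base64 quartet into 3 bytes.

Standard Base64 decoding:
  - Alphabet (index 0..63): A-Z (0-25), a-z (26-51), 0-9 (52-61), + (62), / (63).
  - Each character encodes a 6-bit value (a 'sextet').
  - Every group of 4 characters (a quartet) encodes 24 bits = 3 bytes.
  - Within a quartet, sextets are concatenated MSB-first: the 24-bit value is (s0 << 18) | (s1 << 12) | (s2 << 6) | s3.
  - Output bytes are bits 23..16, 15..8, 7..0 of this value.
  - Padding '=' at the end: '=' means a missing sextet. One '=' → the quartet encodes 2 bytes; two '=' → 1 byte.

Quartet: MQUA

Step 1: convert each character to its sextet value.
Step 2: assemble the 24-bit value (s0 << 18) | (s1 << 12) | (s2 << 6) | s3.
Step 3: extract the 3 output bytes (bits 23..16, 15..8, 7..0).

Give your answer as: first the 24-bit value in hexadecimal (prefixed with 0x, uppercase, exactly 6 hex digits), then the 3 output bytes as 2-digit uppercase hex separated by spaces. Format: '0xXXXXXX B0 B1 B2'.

Answer: 0x310500 31 05 00

Derivation:
Sextets: M=12, Q=16, U=20, A=0
24-bit: (12<<18) | (16<<12) | (20<<6) | 0
      = 0x300000 | 0x010000 | 0x000500 | 0x000000
      = 0x310500
Bytes: (v>>16)&0xFF=31, (v>>8)&0xFF=05, v&0xFF=00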